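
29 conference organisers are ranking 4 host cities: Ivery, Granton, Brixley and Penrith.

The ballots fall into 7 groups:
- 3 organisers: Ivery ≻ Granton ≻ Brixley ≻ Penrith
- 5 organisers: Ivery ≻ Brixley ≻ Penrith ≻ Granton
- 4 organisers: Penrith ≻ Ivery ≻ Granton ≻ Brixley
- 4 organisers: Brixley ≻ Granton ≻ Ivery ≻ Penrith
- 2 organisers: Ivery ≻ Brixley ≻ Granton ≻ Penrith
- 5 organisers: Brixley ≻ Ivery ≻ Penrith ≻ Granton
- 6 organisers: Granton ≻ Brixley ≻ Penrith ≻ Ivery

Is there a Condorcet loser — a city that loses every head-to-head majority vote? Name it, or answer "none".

Head-to-head results (29 organisers):
Ivery vs Granton: Ivery is ranked higher on 3+5+4+2+5 = 19 ballots, Granton on 10. Ivery wins 19–10.
Ivery vs Brixley: Brixley, 15–14.
Ivery vs Penrith: Ivery is ranked higher on 3+5+4+2+5 = 19 ballots, Penrith on 10. Ivery wins 19–10.
Granton vs Brixley: Brixley wins 16–13.
Granton vs Penrith: Granton preferred on 3+4+2+6 = 15 ballots; Granton wins 15–14.
Brixley–Penrith: Brixley 25–4.
Penrith loses to every other city — it is the Condorcet loser.

Penrith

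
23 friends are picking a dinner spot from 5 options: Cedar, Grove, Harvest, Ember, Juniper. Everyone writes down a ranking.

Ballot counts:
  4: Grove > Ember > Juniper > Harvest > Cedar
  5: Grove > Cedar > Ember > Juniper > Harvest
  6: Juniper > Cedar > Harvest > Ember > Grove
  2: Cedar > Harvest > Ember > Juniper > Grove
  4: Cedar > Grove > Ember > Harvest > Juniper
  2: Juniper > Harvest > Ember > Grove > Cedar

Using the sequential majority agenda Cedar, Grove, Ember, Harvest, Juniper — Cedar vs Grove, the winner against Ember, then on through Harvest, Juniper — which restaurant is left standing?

Round 1: Cedar vs Grove — 12–11, Cedar advances.
Round 2: Cedar vs Ember — 17–6, Cedar advances.
Round 3: Cedar vs Harvest — 17–6, Cedar advances.
Round 4: Cedar vs Juniper — 11–12, Juniper advances.
The agenda winner is Juniper.

Juniper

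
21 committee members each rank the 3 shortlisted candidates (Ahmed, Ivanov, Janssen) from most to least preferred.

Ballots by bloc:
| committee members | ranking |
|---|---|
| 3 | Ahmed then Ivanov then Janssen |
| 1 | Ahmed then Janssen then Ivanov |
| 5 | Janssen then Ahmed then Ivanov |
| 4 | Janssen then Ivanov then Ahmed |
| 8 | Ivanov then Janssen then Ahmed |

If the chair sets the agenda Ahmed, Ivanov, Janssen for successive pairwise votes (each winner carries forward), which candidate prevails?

Round 1: Ahmed vs Ivanov — 9–12, Ivanov advances.
Round 2: Ivanov vs Janssen — 11–10, Ivanov advances.
The agenda winner is Ivanov.

Ivanov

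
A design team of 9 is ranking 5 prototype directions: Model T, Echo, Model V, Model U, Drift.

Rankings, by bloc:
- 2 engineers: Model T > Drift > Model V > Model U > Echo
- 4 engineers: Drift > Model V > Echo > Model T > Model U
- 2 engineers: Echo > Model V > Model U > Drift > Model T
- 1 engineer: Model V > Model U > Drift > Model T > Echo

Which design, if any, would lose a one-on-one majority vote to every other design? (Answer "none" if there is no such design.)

Model U

Head-to-head results (9 engineers):
Model T vs Echo: 2+1 = 3 for Model T, 6 for Echo — Echo by 6–3.
Model T vs Model V: Model T is ranked higher on 2 ballots, Model V on 7. Model V wins 7–2.
Model T vs Model U: Model T wins 6–3.
Model T vs Drift: Model T is ranked higher on 2 ballots, Drift on 7. Drift wins 7–2.
Echo–Model V: Model V 7–2.
Echo vs Model U: Echo, 6–3.
Echo vs Drift: Drift wins 7–2.
Model V vs Model U: 2+4+2+1 = 9 for Model V, 0 for Model U — Model V by 9–0.
Model V–Drift: Drift 6–3.
Model U vs Drift: 3 to 6, Drift.
Model U is beaten in every head-to-head and is the Condorcet loser.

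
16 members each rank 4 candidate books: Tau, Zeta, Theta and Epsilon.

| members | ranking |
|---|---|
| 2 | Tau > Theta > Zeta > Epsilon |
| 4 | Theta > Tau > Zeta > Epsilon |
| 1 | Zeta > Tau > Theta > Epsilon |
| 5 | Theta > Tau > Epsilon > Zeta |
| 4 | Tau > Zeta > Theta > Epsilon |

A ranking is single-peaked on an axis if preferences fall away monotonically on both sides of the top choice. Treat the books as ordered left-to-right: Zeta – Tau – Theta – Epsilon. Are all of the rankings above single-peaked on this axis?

yes

Axis positions: Zeta=1, Tau=2, Theta=3, Epsilon=4.
Cluster 1 (peak Tau at position 2): ranking walks positions 2-3-1-4, expanding outward from the peak — single-peaked.
Cluster 2 (peak Theta at position 3): ranking walks positions 3-2-1-4, expanding outward from the peak — single-peaked.
Cluster 3 (peak Zeta at position 1): ranking walks positions 1-2-3-4, expanding outward from the peak — single-peaked.
Cluster 4 (peak Theta at position 3): ranking walks positions 3-2-4-1, expanding outward from the peak — single-peaked.
Cluster 5 (peak Tau at position 2): ranking walks positions 2-1-3-4, expanding outward from the peak — single-peaked.
Every ranking is single-peaked on this axis.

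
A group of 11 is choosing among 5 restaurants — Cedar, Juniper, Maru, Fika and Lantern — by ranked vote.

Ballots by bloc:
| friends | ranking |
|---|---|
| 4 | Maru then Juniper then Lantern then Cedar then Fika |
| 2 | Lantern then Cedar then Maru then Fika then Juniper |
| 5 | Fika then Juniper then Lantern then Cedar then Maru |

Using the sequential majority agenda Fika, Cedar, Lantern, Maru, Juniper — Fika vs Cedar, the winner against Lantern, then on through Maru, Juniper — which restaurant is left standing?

Juniper

Round 1: Fika vs Cedar — 5–6, Cedar advances.
Round 2: Cedar vs Lantern — 0–11, Lantern advances.
Round 3: Lantern vs Maru — 7–4, Lantern advances.
Round 4: Lantern vs Juniper — 2–9, Juniper advances.
The agenda winner is Juniper.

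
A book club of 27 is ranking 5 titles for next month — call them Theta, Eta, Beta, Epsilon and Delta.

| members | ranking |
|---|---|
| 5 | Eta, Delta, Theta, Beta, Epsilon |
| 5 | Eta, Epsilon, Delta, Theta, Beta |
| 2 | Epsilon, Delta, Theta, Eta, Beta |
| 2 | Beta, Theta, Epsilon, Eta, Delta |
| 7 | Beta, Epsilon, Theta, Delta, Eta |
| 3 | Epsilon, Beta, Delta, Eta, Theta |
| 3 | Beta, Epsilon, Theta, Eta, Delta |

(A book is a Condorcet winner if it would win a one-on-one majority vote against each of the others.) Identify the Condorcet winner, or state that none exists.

Pairwise majorities:
Theta vs Eta: Theta preferred on 2+2+7+3 = 14 ballots; Theta wins 14–13.
Theta vs Beta: Theta preferred on 5+5+2 = 12 ballots; Beta wins 15–12.
Theta vs Epsilon: Theta is ranked higher on 5+2 = 7 ballots, Epsilon on 20. Epsilon wins 20–7.
Theta vs Delta: Theta is ranked higher on 2+7+3 = 12 ballots, Delta on 15. Delta wins 15–12.
Eta vs Beta: Eta preferred on 5+5+2 = 12 ballots; Beta wins 15–12.
Eta vs Epsilon: Eta preferred on 5+5 = 10 ballots; Epsilon wins 17–10.
Eta vs Delta: Eta preferred on 5+5+2+3 = 15 ballots; Eta wins 15–12.
Beta vs Epsilon: 17 to 10, Beta.
Beta vs Delta: 15 to 12, Beta.
Epsilon vs Delta: 5+2+2+7+3+3 = 22 for Epsilon, 5 for Delta — Epsilon by 22–5.
Beta defeats every rival head-to-head and is the Condorcet winner.

Beta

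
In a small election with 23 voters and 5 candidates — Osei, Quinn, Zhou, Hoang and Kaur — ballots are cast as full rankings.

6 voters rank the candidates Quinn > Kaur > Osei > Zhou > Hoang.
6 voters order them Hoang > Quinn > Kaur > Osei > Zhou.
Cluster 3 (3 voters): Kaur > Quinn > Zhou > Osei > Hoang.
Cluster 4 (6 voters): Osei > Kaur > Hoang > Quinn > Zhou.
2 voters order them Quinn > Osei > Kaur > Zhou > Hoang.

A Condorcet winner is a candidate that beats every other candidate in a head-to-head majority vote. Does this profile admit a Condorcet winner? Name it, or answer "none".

Pairwise majorities:
Osei–Quinn: Quinn 17–6.
Osei vs Zhou: 20 to 3, Osei.
Osei vs Hoang: Osei wins 17–6.
Osei vs Kaur: Kaur wins 15–8.
Quinn vs Zhou: 6+6+3+6+2 = 23 for Quinn, 0 for Zhou — Quinn by 23–0.
Quinn vs Hoang: 6+3+2 = 11 for Quinn, 12 for Hoang — Hoang by 12–11.
Quinn vs Kaur: 6+6+2 = 14 for Quinn, 9 for Kaur — Quinn by 14–9.
Zhou–Hoang: Hoang 12–11.
Zhou vs Kaur: Kaur, 23–0.
Hoang vs Kaur: Kaur, 17–6.
Each candidate drops at least one matchup (Osei loses to Quinn; Quinn loses to Hoang; Zhou loses to Osei; Hoang loses to Osei; Kaur loses to Quinn); the cycle Osei beats Hoang beats Quinn beats Osei rules out a Condorcet winner.

none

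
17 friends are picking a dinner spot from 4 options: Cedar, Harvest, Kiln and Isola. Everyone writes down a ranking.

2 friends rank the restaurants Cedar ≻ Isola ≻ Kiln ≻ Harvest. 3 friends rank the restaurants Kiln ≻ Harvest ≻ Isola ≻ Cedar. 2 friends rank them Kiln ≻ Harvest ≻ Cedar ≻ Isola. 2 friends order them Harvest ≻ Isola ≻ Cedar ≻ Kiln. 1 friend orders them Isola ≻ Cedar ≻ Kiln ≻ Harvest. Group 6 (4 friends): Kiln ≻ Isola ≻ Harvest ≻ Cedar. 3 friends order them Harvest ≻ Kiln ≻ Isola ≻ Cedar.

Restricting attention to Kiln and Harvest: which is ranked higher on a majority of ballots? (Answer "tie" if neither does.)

Ballots ranking Kiln above Harvest: 2 + 3 + 2 + 1 + 4 = 12.
Ballots ranking Harvest above Kiln: 17 − 12 = 5.
Kiln wins the head-to-head 12–5.

Kiln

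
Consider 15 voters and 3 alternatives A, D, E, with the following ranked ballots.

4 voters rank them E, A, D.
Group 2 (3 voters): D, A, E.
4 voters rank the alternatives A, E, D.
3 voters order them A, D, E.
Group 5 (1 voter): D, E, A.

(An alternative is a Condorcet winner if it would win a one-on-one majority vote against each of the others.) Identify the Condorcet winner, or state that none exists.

A

Pairwise majorities:
A vs D: A is ranked higher on 4+4+3 = 11 ballots, D on 4. A wins 11–4.
A vs E: A is ranked higher on 3+4+3 = 10 ballots, E on 5. A wins 10–5.
D vs E: D is ranked higher on 3+3+1 = 7 ballots, E on 8. E wins 8–7.
A beats each of D, E — A is the Condorcet winner.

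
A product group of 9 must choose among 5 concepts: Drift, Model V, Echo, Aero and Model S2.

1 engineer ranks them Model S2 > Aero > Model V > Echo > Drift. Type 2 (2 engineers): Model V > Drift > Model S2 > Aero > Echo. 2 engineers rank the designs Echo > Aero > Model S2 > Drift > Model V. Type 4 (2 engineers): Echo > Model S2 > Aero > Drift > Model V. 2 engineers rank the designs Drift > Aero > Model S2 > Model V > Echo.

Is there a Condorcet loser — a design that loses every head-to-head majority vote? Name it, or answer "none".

Pairwise majorities:
Drift vs Model V: Drift, 6–3.
Drift–Echo: Echo 5–4.
Drift vs Aero: Aero, 5–4.
Drift vs Model S2: 2+2 = 4 for Drift, 5 for Model S2 — Model S2 by 5–4.
Model V vs Echo: Model V wins 5–4.
Model V vs Aero: 2 for Model V, 7 for Aero — Aero by 7–2.
Model V vs Model S2: Model V is ranked higher on 2 ballots, Model S2 on 7. Model S2 wins 7–2.
Echo vs Aero: Aero, 5–4.
Echo vs Model S2: Echo is ranked higher on 2+2 = 4 ballots, Model S2 on 5. Model S2 wins 5–4.
Aero–Model S2: Model S2 5–4.
Every design wins at least one matchup (Drift beats Model V; Model V beats Echo; Echo beats Drift; Aero beats Drift; Model S2 beats Drift), so there is no Condorcet loser.

none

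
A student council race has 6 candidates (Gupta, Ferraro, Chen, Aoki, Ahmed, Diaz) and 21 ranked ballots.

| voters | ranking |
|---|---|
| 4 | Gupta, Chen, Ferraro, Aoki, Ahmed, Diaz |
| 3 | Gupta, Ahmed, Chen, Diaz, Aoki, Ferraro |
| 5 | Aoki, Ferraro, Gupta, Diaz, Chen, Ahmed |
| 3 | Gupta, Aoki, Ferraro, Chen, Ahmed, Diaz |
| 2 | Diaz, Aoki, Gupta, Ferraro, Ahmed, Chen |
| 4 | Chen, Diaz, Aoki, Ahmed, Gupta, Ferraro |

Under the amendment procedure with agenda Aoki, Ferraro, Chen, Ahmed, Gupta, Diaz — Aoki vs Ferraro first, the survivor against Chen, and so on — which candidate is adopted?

Gupta

Round 1: Aoki vs Ferraro — 17–4, Aoki advances.
Round 2: Aoki vs Chen — 10–11, Chen advances.
Round 3: Chen vs Ahmed — 16–5, Chen advances.
Round 4: Chen vs Gupta — 4–17, Gupta advances.
Round 5: Gupta vs Diaz — 15–6, Gupta advances.
The agenda winner is Gupta.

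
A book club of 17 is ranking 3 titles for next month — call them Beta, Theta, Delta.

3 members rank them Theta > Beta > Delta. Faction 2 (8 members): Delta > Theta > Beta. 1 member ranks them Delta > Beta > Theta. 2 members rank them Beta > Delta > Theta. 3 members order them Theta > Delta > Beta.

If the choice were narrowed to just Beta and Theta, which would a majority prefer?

Theta

Ballots ranking Beta above Theta: 1 + 2 = 3.
Ballots ranking Theta above Beta: 17 − 3 = 14.
Theta wins the head-to-head 14–3.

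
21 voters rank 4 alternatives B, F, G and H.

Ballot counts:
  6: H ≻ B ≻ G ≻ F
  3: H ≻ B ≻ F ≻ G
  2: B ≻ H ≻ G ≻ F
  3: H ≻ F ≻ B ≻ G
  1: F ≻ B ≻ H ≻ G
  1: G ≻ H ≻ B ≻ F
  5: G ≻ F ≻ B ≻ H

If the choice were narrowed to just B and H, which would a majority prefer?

Ballots ranking B above H: 2 + 1 + 5 = 8.
Ballots ranking H above B: 21 − 8 = 13.
H wins the head-to-head 13–8.

H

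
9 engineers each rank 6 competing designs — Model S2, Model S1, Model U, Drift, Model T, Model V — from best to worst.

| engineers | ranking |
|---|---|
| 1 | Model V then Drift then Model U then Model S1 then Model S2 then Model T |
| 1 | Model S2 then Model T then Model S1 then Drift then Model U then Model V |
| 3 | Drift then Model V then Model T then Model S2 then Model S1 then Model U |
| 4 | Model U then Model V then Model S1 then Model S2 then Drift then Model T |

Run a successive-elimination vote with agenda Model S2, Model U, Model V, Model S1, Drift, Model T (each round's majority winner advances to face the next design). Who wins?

Drift

Round 1: Model S2 vs Model U — 4–5, Model U advances.
Round 2: Model U vs Model V — 5–4, Model U advances.
Round 3: Model U vs Model S1 — 5–4, Model U advances.
Round 4: Model U vs Drift — 4–5, Drift advances.
Round 5: Drift vs Model T — 8–1, Drift advances.
The agenda winner is Drift.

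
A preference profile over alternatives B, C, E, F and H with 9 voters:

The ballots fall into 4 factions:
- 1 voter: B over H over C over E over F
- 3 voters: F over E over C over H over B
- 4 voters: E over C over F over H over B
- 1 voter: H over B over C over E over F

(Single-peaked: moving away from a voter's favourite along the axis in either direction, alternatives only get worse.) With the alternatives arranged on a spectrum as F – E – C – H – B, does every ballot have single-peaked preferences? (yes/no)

yes

Axis positions: F=1, E=2, C=3, H=4, B=5.
Faction 1 (peak B at position 5): ranking walks positions 5-4-3-2-1, expanding outward from the peak — single-peaked.
Faction 2 (peak F at position 1): ranking walks positions 1-2-3-4-5, expanding outward from the peak — single-peaked.
Faction 3 (peak E at position 2): ranking walks positions 2-3-1-4-5, expanding outward from the peak — single-peaked.
Faction 4 (peak H at position 4): ranking walks positions 4-5-3-2-1, expanding outward from the peak — single-peaked.
Every ranking is single-peaked on this axis.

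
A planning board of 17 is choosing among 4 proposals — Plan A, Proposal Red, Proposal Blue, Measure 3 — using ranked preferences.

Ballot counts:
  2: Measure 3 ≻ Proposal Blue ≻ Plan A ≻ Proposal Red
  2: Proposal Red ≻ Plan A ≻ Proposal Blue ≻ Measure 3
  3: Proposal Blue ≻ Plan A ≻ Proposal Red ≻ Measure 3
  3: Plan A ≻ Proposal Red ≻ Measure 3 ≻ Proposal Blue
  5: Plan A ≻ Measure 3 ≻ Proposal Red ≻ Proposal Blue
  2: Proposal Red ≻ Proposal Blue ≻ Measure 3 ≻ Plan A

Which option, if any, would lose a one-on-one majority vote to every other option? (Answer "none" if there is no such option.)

Proposal Blue

Pairwise majorities:
Plan A vs Proposal Red: Plan A, 13–4.
Plan A vs Proposal Blue: Plan A is ranked higher on 2+3+5 = 10 ballots, Proposal Blue on 7. Plan A wins 10–7.
Plan A–Measure 3: Plan A 13–4.
Proposal Red–Proposal Blue: Proposal Red 12–5.
Proposal Red vs Measure 3: 10 to 7, Proposal Red.
Proposal Blue vs Measure 3: Measure 3 wins 10–7.
Only Proposal Blue has no wins; Proposal Blue is the Condorcet loser.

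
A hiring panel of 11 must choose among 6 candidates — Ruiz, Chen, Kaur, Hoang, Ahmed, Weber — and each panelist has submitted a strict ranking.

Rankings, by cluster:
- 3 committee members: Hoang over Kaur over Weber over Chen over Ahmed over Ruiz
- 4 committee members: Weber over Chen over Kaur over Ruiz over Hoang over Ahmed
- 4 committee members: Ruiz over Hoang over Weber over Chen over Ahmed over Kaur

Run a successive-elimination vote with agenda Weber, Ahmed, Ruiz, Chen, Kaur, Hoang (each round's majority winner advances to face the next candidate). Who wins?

Round 1: Weber vs Ahmed — 11–0, Weber advances.
Round 2: Weber vs Ruiz — 7–4, Weber advances.
Round 3: Weber vs Chen — 11–0, Weber advances.
Round 4: Weber vs Kaur — 8–3, Weber advances.
Round 5: Weber vs Hoang — 4–7, Hoang advances.
The agenda winner is Hoang.

Hoang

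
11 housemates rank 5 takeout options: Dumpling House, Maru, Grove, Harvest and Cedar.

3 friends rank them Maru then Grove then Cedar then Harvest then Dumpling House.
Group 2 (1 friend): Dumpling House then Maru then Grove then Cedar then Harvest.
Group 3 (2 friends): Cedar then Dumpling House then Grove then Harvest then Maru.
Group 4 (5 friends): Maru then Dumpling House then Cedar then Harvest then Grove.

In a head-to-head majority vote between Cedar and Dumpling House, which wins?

Dumpling House

Ballots ranking Cedar above Dumpling House: 3 + 2 = 5.
Ballots ranking Dumpling House above Cedar: 11 − 5 = 6.
Dumpling House wins the head-to-head 6–5.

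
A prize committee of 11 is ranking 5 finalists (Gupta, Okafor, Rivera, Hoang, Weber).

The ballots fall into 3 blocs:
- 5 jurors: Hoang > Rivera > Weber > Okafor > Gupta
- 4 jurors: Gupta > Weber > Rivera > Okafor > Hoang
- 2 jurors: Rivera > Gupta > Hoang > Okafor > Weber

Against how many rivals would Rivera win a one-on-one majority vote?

4

Rivera against each rival (11 jurors):
Rivera vs Gupta: Rivera wins 7–4.
Rivera–Okafor: Rivera 11–0.
Rivera–Hoang: Rivera 6–5.
Rivera vs Weber: Rivera, 7–4.
Rivera beats Gupta, Okafor, Hoang, Weber — 4 pairwise wins.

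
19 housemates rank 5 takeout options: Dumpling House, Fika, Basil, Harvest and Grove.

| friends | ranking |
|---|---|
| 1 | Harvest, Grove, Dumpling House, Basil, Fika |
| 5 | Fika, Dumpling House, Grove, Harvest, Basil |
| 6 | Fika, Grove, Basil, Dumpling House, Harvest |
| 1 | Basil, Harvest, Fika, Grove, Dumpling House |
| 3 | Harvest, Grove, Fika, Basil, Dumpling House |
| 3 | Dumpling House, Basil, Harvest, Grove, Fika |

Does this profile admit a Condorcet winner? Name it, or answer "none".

Pairwise majorities:
Dumpling House–Fika: Fika 15–4.
Dumpling House vs Basil: 1+5+3 = 9 for Dumpling House, 10 for Basil — Basil by 10–9.
Dumpling House vs Harvest: 5+6+3 = 14 for Dumpling House, 5 for Harvest — Dumpling House by 14–5.
Dumpling House vs Grove: Grove, 11–8.
Fika vs Basil: Fika, 14–5.
Fika vs Harvest: Fika wins 11–8.
Fika vs Grove: Fika wins 12–7.
Basil vs Harvest: Basil wins 10–9.
Basil–Grove: Grove 15–4.
Harvest vs Grove: Grove, 11–8.
Fika beats each of Dumpling House, Basil, Harvest, Grove — Fika is the Condorcet winner.

Fika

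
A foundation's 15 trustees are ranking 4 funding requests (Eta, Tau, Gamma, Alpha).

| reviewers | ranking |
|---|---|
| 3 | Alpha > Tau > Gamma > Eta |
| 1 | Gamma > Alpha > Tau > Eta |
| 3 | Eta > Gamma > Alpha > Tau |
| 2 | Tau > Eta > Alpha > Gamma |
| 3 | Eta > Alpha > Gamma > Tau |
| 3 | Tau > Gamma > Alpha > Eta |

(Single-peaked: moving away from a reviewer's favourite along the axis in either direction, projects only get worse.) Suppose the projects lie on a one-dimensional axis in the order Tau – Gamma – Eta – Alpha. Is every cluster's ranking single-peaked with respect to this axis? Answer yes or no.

no

Axis positions: Tau=1, Gamma=2, Eta=3, Alpha=4.
Cluster 1: ranking walks positions 4-1-2-3; Tau is ranked above Eta even though Eta lies between Tau and the peak Alpha on the axis — preferences dip and rise again. Not single-peaked.
Cluster 2: ranking walks positions 2-4-1-3; Alpha is ranked above Eta even though Eta lies between Alpha and the peak Gamma on the axis — preferences dip and rise again. Not single-peaked.
Cluster 3 (peak Eta at position 3): ranking walks positions 3-2-4-1, expanding outward from the peak — single-peaked.
Cluster 4: ranking walks positions 1-3-4-2; Eta is ranked above Gamma even though Gamma lies between Eta and the peak Tau on the axis — preferences dip and rise again. Not single-peaked.
Cluster 5 (peak Eta at position 3): ranking walks positions 3-4-2-1, expanding outward from the peak — single-peaked.
Cluster 6: ranking walks positions 1-2-4-3; Alpha is ranked above Eta even though Eta lies between Alpha and the peak Tau on the axis — preferences dip and rise again. Not single-peaked.
Cluster 1 violates single-peakedness, so the profile is not single-peaked on this axis.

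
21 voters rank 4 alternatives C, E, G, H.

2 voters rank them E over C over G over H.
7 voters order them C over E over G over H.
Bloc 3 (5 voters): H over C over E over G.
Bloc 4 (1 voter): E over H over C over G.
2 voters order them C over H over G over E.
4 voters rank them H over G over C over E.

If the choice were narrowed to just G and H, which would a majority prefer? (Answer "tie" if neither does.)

H

Ballots ranking G above H: 2 + 7 = 9.
Ballots ranking H above G: 21 − 9 = 12.
H wins the head-to-head 12–9.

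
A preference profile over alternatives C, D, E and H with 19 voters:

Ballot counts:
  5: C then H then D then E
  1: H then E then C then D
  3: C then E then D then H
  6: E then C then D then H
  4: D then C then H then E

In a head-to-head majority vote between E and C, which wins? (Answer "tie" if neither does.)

Ballots ranking E above C: 1 + 6 = 7.
Ballots ranking C above E: 19 − 7 = 12.
C wins the head-to-head 12–7.

C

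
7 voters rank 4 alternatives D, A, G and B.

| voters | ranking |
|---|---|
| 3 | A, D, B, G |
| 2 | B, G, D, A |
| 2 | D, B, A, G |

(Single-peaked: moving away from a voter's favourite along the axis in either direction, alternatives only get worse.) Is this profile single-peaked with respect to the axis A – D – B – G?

yes

Axis positions: A=1, D=2, B=3, G=4.
Bloc 1 (peak A at position 1): ranking walks positions 1-2-3-4, expanding outward from the peak — single-peaked.
Bloc 2 (peak B at position 3): ranking walks positions 3-4-2-1, expanding outward from the peak — single-peaked.
Bloc 3 (peak D at position 2): ranking walks positions 2-3-1-4, expanding outward from the peak — single-peaked.
Every ranking is single-peaked on this axis.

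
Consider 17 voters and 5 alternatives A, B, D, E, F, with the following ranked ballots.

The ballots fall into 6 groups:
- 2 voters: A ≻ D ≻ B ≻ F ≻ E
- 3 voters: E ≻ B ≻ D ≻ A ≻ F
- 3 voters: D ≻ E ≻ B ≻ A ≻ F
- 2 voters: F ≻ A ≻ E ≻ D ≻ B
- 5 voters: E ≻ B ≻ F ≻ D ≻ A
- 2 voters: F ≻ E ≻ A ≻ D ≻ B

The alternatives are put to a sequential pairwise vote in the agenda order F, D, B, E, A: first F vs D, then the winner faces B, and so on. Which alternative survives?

Round 1: F vs D — 9–8, F advances.
Round 2: F vs B — 4–13, B advances.
Round 3: B vs E — 2–15, E advances.
Round 4: E vs A — 13–4, E advances.
The agenda winner is E.

E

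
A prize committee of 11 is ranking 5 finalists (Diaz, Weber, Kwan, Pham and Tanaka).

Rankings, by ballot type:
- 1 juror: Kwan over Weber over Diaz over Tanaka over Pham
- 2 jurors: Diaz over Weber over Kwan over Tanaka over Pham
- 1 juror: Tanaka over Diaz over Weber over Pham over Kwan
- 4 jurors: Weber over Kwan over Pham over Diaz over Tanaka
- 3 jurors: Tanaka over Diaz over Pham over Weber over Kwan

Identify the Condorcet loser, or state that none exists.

Pham

Head-to-head results (11 jurors):
Diaz vs Weber: Diaz, 6–5.
Diaz vs Kwan: 2+1+3 = 6 for Diaz, 5 for Kwan — Diaz by 6–5.
Diaz vs Pham: 7 to 4, Diaz.
Diaz vs Tanaka: Diaz is ranked higher on 1+2+4 = 7 ballots, Tanaka on 4. Diaz wins 7–4.
Weber–Kwan: Weber 10–1.
Weber vs Pham: Weber, 8–3.
Weber–Tanaka: Weber 7–4.
Kwan vs Pham: Kwan, 7–4.
Kwan vs Tanaka: 1+2+4 = 7 for Kwan, 4 for Tanaka — Kwan by 7–4.
Pham vs Tanaka: Pham is ranked higher on 4 ballots, Tanaka on 7. Tanaka wins 7–4.
Pham is beaten in every head-to-head and is the Condorcet loser.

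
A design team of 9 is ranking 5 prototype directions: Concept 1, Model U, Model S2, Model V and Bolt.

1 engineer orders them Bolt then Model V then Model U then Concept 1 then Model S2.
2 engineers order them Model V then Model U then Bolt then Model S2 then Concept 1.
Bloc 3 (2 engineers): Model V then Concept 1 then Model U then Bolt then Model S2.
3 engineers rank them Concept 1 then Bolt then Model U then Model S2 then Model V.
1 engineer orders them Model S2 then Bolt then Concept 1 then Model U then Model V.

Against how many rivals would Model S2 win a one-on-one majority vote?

Model S2 against each rival (9 engineers):
Model S2 vs Concept 1: 3 to 6, Concept 1.
Model S2 vs Model U: 1 for Model S2, 8 for Model U — Model U by 8–1.
Model S2 vs Model V: Model V, 5–4.
Model S2–Bolt: Bolt 8–1.
Model S2 beats no one; loses to Concept 1, Model U, Model V, Bolt — 0 pairwise wins.

0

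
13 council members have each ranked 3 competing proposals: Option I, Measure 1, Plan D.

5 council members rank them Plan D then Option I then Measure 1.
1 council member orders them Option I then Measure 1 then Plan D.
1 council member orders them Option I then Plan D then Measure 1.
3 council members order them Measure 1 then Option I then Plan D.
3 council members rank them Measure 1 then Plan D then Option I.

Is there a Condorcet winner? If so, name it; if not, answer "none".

none

Check each pair by majority over 13 ballots:
Option I vs Measure 1: 5+1+1 = 7 for Option I, 6 for Measure 1 — Option I by 7–6.
Option I vs Plan D: Plan D, 8–5.
Measure 1 vs Plan D: Measure 1 preferred on 1+3+3 = 7 ballots; Measure 1 wins 7–6.
Each option drops at least one matchup (Option I loses to Plan D; Measure 1 loses to Option I; Plan D loses to Measure 1); the cycle Option I > Measure 1 > Plan D > Option I rules out a Condorcet winner.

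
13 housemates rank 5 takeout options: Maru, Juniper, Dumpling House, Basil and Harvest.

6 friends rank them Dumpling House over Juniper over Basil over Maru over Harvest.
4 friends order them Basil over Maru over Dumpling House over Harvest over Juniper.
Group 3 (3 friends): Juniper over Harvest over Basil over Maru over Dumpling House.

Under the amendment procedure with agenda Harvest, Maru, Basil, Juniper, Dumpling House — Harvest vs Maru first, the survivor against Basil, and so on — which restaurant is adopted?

Dumpling House

Round 1: Harvest vs Maru — 3–10, Maru advances.
Round 2: Maru vs Basil — 0–13, Basil advances.
Round 3: Basil vs Juniper — 4–9, Juniper advances.
Round 4: Juniper vs Dumpling House — 3–10, Dumpling House advances.
The agenda winner is Dumpling House.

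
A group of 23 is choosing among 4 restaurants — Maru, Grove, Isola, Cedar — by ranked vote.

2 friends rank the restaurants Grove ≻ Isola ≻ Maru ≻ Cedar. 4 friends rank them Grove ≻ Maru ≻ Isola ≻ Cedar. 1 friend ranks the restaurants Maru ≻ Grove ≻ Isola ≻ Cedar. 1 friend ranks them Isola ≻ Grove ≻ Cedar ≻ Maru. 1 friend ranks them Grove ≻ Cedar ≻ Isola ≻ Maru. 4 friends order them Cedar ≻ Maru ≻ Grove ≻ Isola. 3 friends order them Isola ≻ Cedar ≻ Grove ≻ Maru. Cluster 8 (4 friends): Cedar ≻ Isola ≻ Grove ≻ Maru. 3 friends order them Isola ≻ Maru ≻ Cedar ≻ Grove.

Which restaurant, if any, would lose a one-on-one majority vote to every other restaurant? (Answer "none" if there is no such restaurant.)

Head-to-head results (23 friends):
Maru vs Grove: Grove wins 15–8.
Maru–Isola: Isola 14–9.
Maru vs Cedar: 10 to 13, Cedar.
Grove vs Isola: Grove, 12–11.
Grove vs Cedar: Grove preferred on 2+4+1+1+1 = 9 ballots; Cedar wins 14–9.
Isola vs Cedar: 14 to 9, Isola.
Only Maru has no wins; Maru is the Condorcet loser.

Maru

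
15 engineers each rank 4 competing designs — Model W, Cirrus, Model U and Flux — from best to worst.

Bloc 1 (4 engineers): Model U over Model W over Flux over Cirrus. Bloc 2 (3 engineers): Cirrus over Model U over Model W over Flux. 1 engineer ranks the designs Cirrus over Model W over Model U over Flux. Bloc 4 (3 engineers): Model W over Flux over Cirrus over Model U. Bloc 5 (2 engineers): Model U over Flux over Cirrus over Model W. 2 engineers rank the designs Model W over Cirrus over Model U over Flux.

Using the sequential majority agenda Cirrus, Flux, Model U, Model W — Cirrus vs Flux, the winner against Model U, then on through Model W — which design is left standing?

Model U

Round 1: Cirrus vs Flux — 6–9, Flux advances.
Round 2: Flux vs Model U — 3–12, Model U advances.
Round 3: Model U vs Model W — 9–6, Model U advances.
Model U survives the agenda.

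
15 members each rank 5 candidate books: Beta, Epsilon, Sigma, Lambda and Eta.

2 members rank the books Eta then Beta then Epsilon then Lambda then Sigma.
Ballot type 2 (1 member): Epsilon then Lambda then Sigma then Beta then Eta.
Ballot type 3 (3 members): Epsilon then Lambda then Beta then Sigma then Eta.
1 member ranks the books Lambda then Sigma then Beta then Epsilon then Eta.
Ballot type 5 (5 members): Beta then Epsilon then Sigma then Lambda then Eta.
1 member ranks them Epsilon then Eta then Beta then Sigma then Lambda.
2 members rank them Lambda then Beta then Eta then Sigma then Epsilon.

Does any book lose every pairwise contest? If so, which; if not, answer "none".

Head-to-head results (15 members):
Beta vs Epsilon: Beta wins 10–5.
Beta–Sigma: Beta 13–2.
Beta vs Lambda: 8 to 7, Beta.
Beta vs Eta: Beta wins 12–3.
Epsilon vs Sigma: Epsilon, 12–3.
Epsilon vs Lambda: Epsilon wins 12–3.
Epsilon vs Eta: Epsilon is ranked higher on 1+3+1+5+1 = 11 ballots, Eta on 4. Epsilon wins 11–4.
Sigma vs Lambda: 5+1 = 6 for Sigma, 9 for Lambda — Lambda by 9–6.
Sigma vs Eta: Sigma, 10–5.
Lambda vs Eta: Lambda wins 12–3.
Only Eta has no wins; Eta is the Condorcet loser.

Eta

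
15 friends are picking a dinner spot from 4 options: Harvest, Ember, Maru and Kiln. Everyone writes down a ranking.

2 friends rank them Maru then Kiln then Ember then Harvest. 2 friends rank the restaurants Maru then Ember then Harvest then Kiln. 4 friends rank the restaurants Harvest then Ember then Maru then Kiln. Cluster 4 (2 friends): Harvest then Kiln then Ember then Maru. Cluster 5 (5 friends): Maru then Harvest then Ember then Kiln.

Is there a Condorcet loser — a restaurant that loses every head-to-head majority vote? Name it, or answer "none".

Kiln

Head-to-head results (15 friends):
Harvest vs Ember: Harvest, 11–4.
Harvest–Maru: Maru 9–6.
Harvest vs Kiln: Harvest wins 13–2.
Ember vs Maru: 6 to 9, Maru.
Ember vs Kiln: Ember wins 11–4.
Maru vs Kiln: Maru preferred on 2+2+4+5 = 13 ballots; Maru wins 13–2.
Kiln is beaten in every head-to-head and is the Condorcet loser.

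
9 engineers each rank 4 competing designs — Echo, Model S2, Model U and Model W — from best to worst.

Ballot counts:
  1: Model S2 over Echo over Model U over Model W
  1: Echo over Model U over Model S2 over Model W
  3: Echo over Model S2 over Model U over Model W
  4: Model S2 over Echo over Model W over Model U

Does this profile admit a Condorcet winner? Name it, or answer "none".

Model S2

Head-to-head results (9 engineers):
Echo vs Model S2: Echo preferred on 1+3 = 4 ballots; Model S2 wins 5–4.
Echo vs Model U: Echo, 9–0.
Echo vs Model W: Echo, 9–0.
Model S2 vs Model U: Model S2 wins 8–1.
Model S2 vs Model W: 9 to 0, Model S2.
Model U–Model W: Model U 5–4.
Model S2 wins every pairwise contest, so Model S2 is the Condorcet winner.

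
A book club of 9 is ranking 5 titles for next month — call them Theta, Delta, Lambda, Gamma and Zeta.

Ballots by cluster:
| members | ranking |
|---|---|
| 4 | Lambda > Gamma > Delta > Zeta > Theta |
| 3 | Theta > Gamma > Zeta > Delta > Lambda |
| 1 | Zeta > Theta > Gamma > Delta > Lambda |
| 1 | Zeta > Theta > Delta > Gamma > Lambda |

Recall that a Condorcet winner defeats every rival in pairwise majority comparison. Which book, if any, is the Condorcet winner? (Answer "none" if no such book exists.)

Pairwise majorities:
Theta vs Delta: Theta is ranked higher on 3+1+1 = 5 ballots, Delta on 4. Theta wins 5–4.
Theta vs Lambda: 3+1+1 = 5 for Theta, 4 for Lambda — Theta by 5–4.
Theta vs Gamma: 3+1+1 = 5 for Theta, 4 for Gamma — Theta by 5–4.
Theta vs Zeta: Theta is ranked higher on 3 ballots, Zeta on 6. Zeta wins 6–3.
Delta vs Lambda: 3+1+1 = 5 for Delta, 4 for Lambda — Delta by 5–4.
Delta vs Gamma: Delta preferred on 1 ballot; Gamma wins 8–1.
Delta vs Zeta: Delta preferred on 4 ballots; Zeta wins 5–4.
Lambda vs Gamma: Lambda preferred on 4 ballots; Gamma wins 5–4.
Lambda vs Zeta: 4 to 5, Zeta.
Gamma vs Zeta: 4+3 = 7 for Gamma, 2 for Zeta — Gamma by 7–2.
Each book drops at least one matchup (Theta loses to Zeta; Delta loses to Theta; Lambda loses to Theta; Gamma loses to Theta; Zeta loses to Gamma); the cycle Theta → Gamma → Zeta → Theta rules out a Condorcet winner.

none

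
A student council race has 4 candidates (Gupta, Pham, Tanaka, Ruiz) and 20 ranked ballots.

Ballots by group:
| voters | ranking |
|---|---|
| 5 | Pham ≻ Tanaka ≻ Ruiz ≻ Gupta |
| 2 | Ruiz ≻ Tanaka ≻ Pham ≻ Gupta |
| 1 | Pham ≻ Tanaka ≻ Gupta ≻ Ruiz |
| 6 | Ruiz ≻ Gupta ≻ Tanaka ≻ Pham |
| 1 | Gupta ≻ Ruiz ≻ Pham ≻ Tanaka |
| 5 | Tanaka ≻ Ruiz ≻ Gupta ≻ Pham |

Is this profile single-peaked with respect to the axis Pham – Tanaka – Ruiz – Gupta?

Axis positions: Pham=1, Tanaka=2, Ruiz=3, Gupta=4.
Group 1 (peak Pham at position 1): ranking walks positions 1-2-3-4, expanding outward from the peak — single-peaked.
Group 2 (peak Ruiz at position 3): ranking walks positions 3-2-1-4, expanding outward from the peak — single-peaked.
Group 3: ranking walks positions 1-2-4-3; Gupta is ranked above Ruiz even though Ruiz lies between Gupta and the peak Pham on the axis — preferences dip and rise again. Not single-peaked.
Group 4 (peak Ruiz at position 3): ranking walks positions 3-4-2-1, expanding outward from the peak — single-peaked.
Group 5: ranking walks positions 4-3-1-2; Pham is ranked above Tanaka even though Tanaka lies between Pham and the peak Gupta on the axis — preferences dip and rise again. Not single-peaked.
Group 6 (peak Tanaka at position 2): ranking walks positions 2-3-4-1, expanding outward from the peak — single-peaked.
Group 3 violates single-peakedness, so the profile is not single-peaked on this axis.

no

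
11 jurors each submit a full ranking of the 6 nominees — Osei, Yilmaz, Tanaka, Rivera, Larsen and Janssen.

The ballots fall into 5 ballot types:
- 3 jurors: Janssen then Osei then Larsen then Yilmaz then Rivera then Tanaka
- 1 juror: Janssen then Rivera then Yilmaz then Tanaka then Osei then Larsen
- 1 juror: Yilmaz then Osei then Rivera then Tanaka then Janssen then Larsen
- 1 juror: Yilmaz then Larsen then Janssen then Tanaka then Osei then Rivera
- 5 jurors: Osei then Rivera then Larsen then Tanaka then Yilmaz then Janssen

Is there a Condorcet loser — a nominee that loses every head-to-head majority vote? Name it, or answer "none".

Pairwise majorities:
Osei vs Yilmaz: 8 to 3, Osei.
Osei–Tanaka: Osei 9–2.
Osei vs Rivera: Osei preferred on 3+1+1+5 = 10 ballots; Osei wins 10–1.
Osei–Larsen: Osei 10–1.
Osei vs Janssen: Osei wins 6–5.
Yilmaz vs Tanaka: 3+1+1+1 = 6 for Yilmaz, 5 for Tanaka — Yilmaz by 6–5.
Yilmaz vs Rivera: Rivera wins 6–5.
Yilmaz vs Larsen: 3 to 8, Larsen.
Yilmaz vs Janssen: 7 to 4, Yilmaz.
Tanaka vs Rivera: Rivera wins 10–1.
Tanaka vs Larsen: Larsen wins 9–2.
Tanaka vs Janssen: Tanaka is ranked higher on 1+5 = 6 ballots, Janssen on 5. Tanaka wins 6–5.
Rivera vs Larsen: Rivera, 7–4.
Rivera–Janssen: Rivera 6–5.
Larsen vs Janssen: Larsen preferred on 1+5 = 6 ballots; Larsen wins 6–5.
Janssen loses to every other nominee — it is the Condorcet loser.

Janssen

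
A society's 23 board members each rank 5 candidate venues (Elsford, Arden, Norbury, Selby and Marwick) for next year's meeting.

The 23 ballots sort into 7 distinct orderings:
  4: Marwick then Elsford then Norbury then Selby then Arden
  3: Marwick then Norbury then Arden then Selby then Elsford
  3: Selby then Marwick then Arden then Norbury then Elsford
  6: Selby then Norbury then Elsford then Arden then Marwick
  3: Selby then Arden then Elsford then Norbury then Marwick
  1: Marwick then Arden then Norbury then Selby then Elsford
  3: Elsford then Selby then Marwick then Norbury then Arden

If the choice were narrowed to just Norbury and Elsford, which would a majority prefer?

Norbury

Ballots ranking Norbury above Elsford: 3 + 3 + 6 + 1 = 13.
Ballots ranking Elsford above Norbury: 23 − 13 = 10.
Norbury wins the head-to-head 13–10.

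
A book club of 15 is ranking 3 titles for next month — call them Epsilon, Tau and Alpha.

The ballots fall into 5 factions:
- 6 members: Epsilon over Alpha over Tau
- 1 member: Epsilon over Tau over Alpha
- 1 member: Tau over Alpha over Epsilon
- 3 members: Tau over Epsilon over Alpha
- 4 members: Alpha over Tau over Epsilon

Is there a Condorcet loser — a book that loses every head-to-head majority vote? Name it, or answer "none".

Pairwise majorities:
Epsilon vs Tau: Epsilon preferred on 6+1 = 7 ballots; Tau wins 8–7.
Epsilon vs Alpha: Epsilon, 10–5.
Tau vs Alpha: Tau preferred on 1+1+3 = 5 ballots; Alpha wins 10–5.
Every book wins at least one matchup (Epsilon beats Alpha; Tau beats Epsilon; Alpha beats Tau), so there is no Condorcet loser.

none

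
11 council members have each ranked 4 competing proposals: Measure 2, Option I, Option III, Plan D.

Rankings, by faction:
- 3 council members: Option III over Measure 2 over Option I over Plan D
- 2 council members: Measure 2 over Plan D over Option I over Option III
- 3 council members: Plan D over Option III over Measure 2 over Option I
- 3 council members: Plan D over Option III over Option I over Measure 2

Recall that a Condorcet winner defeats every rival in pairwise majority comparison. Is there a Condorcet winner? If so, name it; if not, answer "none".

Plan D

Head-to-head results (11 council members):
Measure 2 vs Option I: Measure 2 preferred on 3+2+3 = 8 ballots; Measure 2 wins 8–3.
Measure 2 vs Option III: 2 for Measure 2, 9 for Option III — Option III by 9–2.
Measure 2 vs Plan D: 3+2 = 5 for Measure 2, 6 for Plan D — Plan D by 6–5.
Option I vs Option III: Option I is ranked higher on 2 ballots, Option III on 9. Option III wins 9–2.
Option I vs Plan D: 3 for Option I, 8 for Plan D — Plan D by 8–3.
Option III vs Plan D: Option III preferred on 3 ballots; Plan D wins 8–3.
Plan D wins every pairwise contest, so Plan D is the Condorcet winner.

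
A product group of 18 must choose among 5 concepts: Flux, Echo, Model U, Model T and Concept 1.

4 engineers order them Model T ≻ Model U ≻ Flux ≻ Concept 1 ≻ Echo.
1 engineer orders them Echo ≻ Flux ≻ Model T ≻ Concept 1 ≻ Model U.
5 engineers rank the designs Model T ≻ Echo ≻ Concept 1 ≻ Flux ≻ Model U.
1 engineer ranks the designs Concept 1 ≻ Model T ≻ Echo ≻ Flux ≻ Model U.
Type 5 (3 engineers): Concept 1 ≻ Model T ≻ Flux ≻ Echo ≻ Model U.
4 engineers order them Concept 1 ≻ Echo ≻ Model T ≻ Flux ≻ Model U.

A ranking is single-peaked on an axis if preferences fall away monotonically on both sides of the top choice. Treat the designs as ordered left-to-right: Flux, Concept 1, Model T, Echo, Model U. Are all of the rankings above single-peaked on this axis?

no

Axis positions: Flux=1, Concept 1=2, Model T=3, Echo=4, Model U=5.
Type 1: ranking walks positions 3-5-1-2-4; Model U is ranked above Echo even though Echo lies between Model U and the peak Model T on the axis — preferences dip and rise again. Not single-peaked.
Type 2: ranking walks positions 4-1-3-2-5; Flux is ranked above Model T even though Model T lies between Flux and the peak Echo on the axis — preferences dip and rise again. Not single-peaked.
Type 3 (peak Model T at position 3): ranking walks positions 3-4-2-1-5, expanding outward from the peak — single-peaked.
Type 4 (peak Concept 1 at position 2): ranking walks positions 2-3-4-1-5, expanding outward from the peak — single-peaked.
Type 5 (peak Concept 1 at position 2): ranking walks positions 2-3-1-4-5, expanding outward from the peak — single-peaked.
Type 6: ranking walks positions 2-4-3-1-5; Echo is ranked above Model T even though Model T lies between Echo and the peak Concept 1 on the axis — preferences dip and rise again. Not single-peaked.
Type 1 violates single-peakedness, so the profile is not single-peaked on this axis.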